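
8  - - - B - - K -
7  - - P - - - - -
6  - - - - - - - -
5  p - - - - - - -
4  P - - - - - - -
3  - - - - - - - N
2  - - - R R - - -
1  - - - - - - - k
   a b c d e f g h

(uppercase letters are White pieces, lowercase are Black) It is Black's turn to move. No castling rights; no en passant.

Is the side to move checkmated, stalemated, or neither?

stalemate

Black to move; black king on h1.
In check: no.
King squares — g1: attacked by Nh3; g2: attacked by Re2; h2: attacked by Re2.
Legal moves for Black: none.
Not in check and no legal moves → stalemate.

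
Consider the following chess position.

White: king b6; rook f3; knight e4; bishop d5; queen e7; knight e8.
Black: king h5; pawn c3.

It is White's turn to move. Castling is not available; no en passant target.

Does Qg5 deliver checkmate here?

After Qg5: black king on h5; in check: yes, from the white queen on g5.
King squares — g4: attacked by Qg5; h4: attacked by Qg5; g5: attacked by Ne4; g6: attacked by Qg5; h6: attacked by Qg5.
Black has no legal moves → checkmate.

yes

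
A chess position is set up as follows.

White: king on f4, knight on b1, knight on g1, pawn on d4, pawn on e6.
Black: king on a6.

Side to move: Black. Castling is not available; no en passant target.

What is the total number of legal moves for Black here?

5

Black to move; king on a6.
In check: no.
Legal moves: Kb7, Ka7, Kb6, Kb5, Ka5.
Count: 5.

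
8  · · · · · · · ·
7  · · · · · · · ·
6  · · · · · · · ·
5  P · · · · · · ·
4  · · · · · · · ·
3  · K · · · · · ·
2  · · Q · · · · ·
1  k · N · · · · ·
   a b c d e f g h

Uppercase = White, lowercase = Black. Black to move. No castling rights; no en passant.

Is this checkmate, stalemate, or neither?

stalemate

Black to move; black king on a1.
In check: no.
King squares — b1: attacked by Qc2; a2: attacked by Nc1; b2: attacked by Qc2.
Legal moves for Black: none.
Not in check and no legal moves → stalemate.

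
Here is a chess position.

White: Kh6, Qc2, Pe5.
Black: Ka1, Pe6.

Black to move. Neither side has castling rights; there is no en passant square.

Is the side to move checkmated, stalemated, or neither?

stalemate

Black to move; black king on a1.
In check: no.
King squares — b1: attacked by Qc2; a2: attacked by Qc2; b2: attacked by Qc2.
Legal moves for Black: none.
Not in check and no legal moves → stalemate.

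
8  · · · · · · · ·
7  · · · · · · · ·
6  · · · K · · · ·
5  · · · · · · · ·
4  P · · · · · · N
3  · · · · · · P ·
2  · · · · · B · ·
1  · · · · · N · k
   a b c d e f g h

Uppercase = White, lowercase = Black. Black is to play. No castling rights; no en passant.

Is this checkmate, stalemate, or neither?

stalemate

Black to move; black king on h1.
In check: no.
King squares — g1: attacked by Bf2; g2: attacked by Nh4; h2: attacked by Nf1.
Legal moves for Black: none.
Not in check and no legal moves → stalemate.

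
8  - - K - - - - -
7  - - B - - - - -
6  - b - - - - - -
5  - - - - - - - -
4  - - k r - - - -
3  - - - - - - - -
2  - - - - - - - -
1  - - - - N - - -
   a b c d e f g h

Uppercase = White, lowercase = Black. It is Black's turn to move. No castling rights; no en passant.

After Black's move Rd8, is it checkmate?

After Rd8: white king on c8; in check: yes, from the black rook on d8.
White has 3 legal replies: Kxd8, Kb7, Bxd8.
In check but a legal move exists → not checkmate.

no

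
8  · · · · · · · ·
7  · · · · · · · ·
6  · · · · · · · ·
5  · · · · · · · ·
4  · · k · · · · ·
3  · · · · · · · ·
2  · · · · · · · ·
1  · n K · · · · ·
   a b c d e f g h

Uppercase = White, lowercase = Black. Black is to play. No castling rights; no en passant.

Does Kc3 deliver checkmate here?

no

After Kc3: white king on c1; in check: no.
White is not in check, so this cannot be checkmate.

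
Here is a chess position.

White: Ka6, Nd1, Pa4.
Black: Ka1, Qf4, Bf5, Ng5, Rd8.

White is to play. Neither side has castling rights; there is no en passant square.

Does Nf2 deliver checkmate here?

no

After Nf2: black king on a1; in check: no.
Black is not in check, so this cannot be checkmate.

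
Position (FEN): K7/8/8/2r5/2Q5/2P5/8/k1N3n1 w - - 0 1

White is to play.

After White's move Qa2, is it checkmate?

yes

After Qa2: black king on a1; in check: yes, from the white queen on a2.
King squares — b1: attacked by Qa2; a2: attacked by Nc1; b2: attacked by Qa2.
Black has no legal moves → checkmate.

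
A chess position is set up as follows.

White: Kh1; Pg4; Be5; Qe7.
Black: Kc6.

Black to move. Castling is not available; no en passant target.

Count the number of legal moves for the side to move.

3

Black to move; king on c6.
In check: no.
Legal moves: Kb6, Kd5, Kb5.
Count: 3.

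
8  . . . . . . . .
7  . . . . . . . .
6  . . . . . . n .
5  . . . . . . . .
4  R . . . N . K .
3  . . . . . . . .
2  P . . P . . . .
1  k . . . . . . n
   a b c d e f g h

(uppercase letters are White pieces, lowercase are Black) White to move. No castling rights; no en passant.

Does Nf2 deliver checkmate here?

no

After Nf2: black king on a1; in check: no.
Black is not in check, so this cannot be checkmate.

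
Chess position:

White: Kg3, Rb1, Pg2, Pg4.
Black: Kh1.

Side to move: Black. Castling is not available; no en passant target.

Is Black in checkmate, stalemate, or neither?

checkmate

Black to move; black king on h1.
In check: yes, from the white rook on b1.
King squares — g1: attacked by Rb1; g2: attacked by Kg3; h2: attacked by Kg3.
Legal moves for Black: none.
In check with no legal moves → checkmate.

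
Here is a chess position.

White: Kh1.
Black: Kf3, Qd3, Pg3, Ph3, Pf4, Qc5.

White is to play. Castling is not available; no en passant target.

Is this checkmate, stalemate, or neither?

stalemate

White to move; white king on h1.
In check: no.
King squares — g1: attacked by Qc5; g2: attacked by Kf3; h2: attacked by Pg3.
Legal moves for White: none.
Not in check and no legal moves → stalemate.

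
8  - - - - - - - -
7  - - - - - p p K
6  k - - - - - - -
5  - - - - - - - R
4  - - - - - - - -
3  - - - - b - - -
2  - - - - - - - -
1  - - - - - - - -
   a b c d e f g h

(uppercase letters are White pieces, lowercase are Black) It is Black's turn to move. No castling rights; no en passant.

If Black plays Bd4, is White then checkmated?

After Bd4: white king on h7; in check: no.
White is not in check, so this cannot be checkmate.

no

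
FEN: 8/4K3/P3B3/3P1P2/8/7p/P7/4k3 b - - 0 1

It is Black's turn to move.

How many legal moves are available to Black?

Black to move; king on e1.
In check: no.
Legal moves: Kf2, Ke2, Kd2, Kf1, Kd1, h2.
Count: 6.

6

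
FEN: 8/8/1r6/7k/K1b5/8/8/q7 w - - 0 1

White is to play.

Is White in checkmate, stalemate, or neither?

White to move; white king on a4.
In check: yes, from the black queen on a1.
King squares — a3: attacked by Qa1; b3: attacked by Bc4; b4: attacked by Rb6; a5: attacked by Qa1; b5: attacked by Bc4.
Legal moves for White: none.
In check with no legal moves → checkmate.

checkmate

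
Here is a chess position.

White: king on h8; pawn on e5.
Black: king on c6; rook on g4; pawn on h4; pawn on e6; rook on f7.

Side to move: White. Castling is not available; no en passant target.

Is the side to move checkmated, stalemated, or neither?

White to move; white king on h8.
In check: no.
King squares — g7: attacked by Rg4; h7: attacked by Rf7; g8: attacked by Rg4.
Legal moves for White: none.
Not in check and no legal moves → stalemate.

stalemate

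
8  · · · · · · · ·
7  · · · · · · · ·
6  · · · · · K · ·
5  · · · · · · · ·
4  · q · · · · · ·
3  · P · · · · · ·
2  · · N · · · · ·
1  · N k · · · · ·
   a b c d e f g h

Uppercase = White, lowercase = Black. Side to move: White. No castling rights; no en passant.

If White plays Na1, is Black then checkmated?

After Na1: black king on c1; in check: no.
Black is not in check, so this cannot be checkmate.

no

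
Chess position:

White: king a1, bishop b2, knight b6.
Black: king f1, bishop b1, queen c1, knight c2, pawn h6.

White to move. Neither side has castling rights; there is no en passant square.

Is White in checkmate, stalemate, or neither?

White to move; white king on a1.
In check: yes, from the black knight on c2.
King squares — b1: attacked by Qc1; a2: attacked by Bb1; b2: own bishop.
Legal moves for White: none.
In check with no legal moves → checkmate.

checkmate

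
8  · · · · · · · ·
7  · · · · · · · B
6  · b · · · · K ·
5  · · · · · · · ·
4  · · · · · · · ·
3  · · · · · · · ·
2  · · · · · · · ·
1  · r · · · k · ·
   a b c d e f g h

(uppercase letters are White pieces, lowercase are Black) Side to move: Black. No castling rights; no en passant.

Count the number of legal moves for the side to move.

Black to move; king on f1.
In check: no.
Legal moves: Bd8, Bc7, Ba7, Bc5, Ba5, Bd4, Be3, Bf2, Bg1, Kg2, Kf2, Ke2, Kg1, Ke1, Rb5, Rb4, Rb3, Rb2, Re1, Rd1, Rc1, Ra1.
Count: 22.

22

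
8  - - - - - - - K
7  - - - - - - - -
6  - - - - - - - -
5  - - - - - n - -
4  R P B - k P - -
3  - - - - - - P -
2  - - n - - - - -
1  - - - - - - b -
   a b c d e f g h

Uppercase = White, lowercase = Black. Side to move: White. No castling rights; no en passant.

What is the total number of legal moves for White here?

White to move; king on h8.
In check: no.
Legal moves: Kg8, Kh7, Bg8, Bf7, Be6, Ba6, Bd5+, Bb5, Bd3+, Bb3, Be2, Ba2, Bf1, Ra8, Ra7, Ra6, Ra5, Ra3, Ra2, Ra1, b5, g4.
Count: 22.

22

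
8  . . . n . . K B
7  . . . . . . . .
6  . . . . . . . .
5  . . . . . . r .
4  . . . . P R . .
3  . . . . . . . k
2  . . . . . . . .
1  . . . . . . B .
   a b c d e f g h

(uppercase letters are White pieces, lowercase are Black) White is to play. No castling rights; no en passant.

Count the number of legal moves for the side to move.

3

White to move; king on g8.
In check: yes, from the black rook on g5.
Legal moves: Kf8, Kh7, Bg7.
Count: 3.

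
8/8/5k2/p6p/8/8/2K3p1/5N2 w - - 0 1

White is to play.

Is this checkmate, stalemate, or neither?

White to move; white king on c2.
In check: no.
Legal moves for White: Kd3, Kc3, Kb3, Kd2, Kb2, Kd1, Kc1, Kb1, Ng3, Ne3, Nh2, Nd2.
White has 12 legal moves and is not in check → neither.

neither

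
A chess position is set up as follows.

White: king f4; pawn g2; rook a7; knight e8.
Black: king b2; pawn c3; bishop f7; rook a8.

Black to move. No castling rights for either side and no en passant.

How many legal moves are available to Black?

19

Black to move; king on b2.
In check: no.
Legal moves: Rxe8, Rd8, Rc8, Rb8, Rxa7, Bg8, Bxe8, Bg6, Be6, Bh5, Bd5, Bc4, Bb3, Ba2, Kb3, Kc2, Kc1, Kb1, c2.
Count: 19.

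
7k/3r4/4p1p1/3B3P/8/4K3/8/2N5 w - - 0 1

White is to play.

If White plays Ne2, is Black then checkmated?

no

After Ne2: black king on h8; in check: no.
Black is not in check, so this cannot be checkmate.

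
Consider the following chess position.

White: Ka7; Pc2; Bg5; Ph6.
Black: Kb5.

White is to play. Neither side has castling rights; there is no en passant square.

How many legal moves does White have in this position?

White to move; king on a7.
In check: no.
Legal moves: Kb8, Ka8, Kb7, Bd8, Be7, Bf6, Bh4, Bf4, Be3, Bd2, Bc1, h7, c3, c4+.
Count: 14.

14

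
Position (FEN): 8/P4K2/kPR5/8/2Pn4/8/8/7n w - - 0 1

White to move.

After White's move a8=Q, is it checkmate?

yes

After a8=Q: black king on a6; in check: yes, from the white queen on a8.
King squares — a5: attacked by Qa8; b5: attacked by Pc4; b6: attacked by Rc6; a7: attacked by Pb6; b7: attacked by Qa8.
Black has no legal moves → checkmate.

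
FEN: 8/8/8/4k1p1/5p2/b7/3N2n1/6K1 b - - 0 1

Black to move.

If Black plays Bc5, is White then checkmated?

no

After Bc5: white king on g1; in check: yes, from the black bishop on c5.
White has 4 legal replies: Kh2, Kxg2, Kh1, Kf1.
In check but a legal move exists → not checkmate.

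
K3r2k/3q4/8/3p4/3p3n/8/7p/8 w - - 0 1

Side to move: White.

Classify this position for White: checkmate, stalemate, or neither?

White to move; white king on a8.
In check: yes, from the black rook on e8.
King squares — a7: attacked by Qd7; b7: attacked by Qd7; b8: attacked by Re8.
Legal moves for White: none.
In check with no legal moves → checkmate.

checkmate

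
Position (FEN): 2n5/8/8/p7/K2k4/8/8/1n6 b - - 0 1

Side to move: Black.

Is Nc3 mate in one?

After Nc3: white king on a4; in check: yes, from the black knight on c3.
White has 3 legal replies: Kxa5, Kb3, Ka3.
In check but a legal move exists → not checkmate.

no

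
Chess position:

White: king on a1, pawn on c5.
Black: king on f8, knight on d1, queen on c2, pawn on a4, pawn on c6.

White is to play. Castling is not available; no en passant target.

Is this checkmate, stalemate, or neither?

stalemate

White to move; white king on a1.
In check: no.
King squares — b1: attacked by Qc2; a2: attacked by Qc2; b2: attacked by Nd1.
Legal moves for White: none.
Not in check and no legal moves → stalemate.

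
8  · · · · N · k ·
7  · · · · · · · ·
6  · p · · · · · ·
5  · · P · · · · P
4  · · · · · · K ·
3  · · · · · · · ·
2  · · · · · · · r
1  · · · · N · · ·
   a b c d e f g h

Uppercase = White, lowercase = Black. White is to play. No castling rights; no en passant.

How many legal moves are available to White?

16

White to move; king on g4.
In check: no.
Legal moves: Ng7, Nc7, Nf6+, Nd6, Kg5, Kf5, Kf4, Kg3, Kf3, Nf3, Nd3, Ng2, Nc2, cxb6, h6, c6.
Count: 16.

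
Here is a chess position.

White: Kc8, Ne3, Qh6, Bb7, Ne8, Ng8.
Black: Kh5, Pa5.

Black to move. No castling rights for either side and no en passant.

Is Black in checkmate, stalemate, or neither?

checkmate

Black to move; black king on h5.
In check: yes, from the white queen on h6.
King squares — g4: attacked by Ne3; h4: attacked by Qh6; g5: attacked by Qh6; g6: attacked by Qh6; h6: attacked by Ng8.
Legal moves for Black: none.
In check with no legal moves → checkmate.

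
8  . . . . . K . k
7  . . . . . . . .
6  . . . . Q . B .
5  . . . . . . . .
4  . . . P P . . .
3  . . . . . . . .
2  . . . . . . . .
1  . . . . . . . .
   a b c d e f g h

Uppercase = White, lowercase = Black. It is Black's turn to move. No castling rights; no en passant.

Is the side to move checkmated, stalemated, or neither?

stalemate

Black to move; black king on h8.
In check: no.
King squares — g7: attacked by Kf8; h7: attacked by Bg6; g8: attacked by Qe6.
Legal moves for Black: none.
Not in check and no legal moves → stalemate.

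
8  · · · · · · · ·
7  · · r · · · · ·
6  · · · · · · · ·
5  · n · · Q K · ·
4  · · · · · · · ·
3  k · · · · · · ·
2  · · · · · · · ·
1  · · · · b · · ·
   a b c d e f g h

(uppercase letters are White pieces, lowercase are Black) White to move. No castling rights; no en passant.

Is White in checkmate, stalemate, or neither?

White to move; white king on f5.
In check: no.
Legal moves for White include: Kg6, Kf6, Ke6, Kg5, Kg4, Kf4, Ke4, Qh8, Qe8, Qg7, Qe7+, Qxc7, Qf6, Qe6, Qd6+, Qd5, Qc5+, Qxb5, ... (list truncated; more exist).
White has legal moves and is not in check → neither.

neither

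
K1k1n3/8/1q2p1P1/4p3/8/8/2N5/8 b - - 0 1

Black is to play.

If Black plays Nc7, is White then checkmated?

yes

After Nc7: white king on a8; in check: yes, from the black knight on c7.
King squares — a7: attacked by Qb6; b7: attacked by Qb6; b8: attacked by Qb6.
White has no legal moves → checkmate.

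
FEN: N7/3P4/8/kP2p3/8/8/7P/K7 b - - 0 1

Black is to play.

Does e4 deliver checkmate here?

no

After e4: white king on a1; in check: no.
White is not in check, so this cannot be checkmate.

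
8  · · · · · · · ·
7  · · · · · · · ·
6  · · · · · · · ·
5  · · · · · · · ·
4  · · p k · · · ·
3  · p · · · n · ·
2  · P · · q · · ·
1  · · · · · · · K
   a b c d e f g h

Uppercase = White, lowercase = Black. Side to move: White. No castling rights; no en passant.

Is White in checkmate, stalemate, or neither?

White to move; white king on h1.
In check: no.
King squares — g1: attacked by Nf3; g2: attacked by Qe2; h2: attacked by Qe2.
Legal moves for White: none.
Not in check and no legal moves → stalemate.

stalemate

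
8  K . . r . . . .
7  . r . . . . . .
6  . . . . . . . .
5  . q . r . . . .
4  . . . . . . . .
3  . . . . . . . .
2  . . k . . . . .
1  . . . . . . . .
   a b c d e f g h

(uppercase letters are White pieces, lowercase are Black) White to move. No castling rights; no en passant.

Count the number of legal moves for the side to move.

White to move; king on a8.
In check: yes, from the black rook on d8.
Legal moves: none.
Count: 0.

0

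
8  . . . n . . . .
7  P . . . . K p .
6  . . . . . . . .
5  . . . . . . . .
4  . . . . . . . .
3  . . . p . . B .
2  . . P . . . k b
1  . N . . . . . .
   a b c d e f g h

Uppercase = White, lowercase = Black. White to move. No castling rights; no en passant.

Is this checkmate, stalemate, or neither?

White to move; white king on f7.
In check: yes, from the black knight on d8.
King squares — e6: attacked by Nd8; f6: attacked by Pg7; g6: available; e7: available; g7: available; e8: available; f8: available; g8: available.
Legal moves for White: Kg8, Kf8, Ke8, Kxg7, Ke7, Kg6.
White is in check but has 6 legal moves → neither.

neither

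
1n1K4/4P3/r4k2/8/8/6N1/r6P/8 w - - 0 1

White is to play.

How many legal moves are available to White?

White to move; king on d8.
In check: no.
Legal moves: Ke8, Kc8, Kc7, Nh5+, Nf5, Ne4+, Ne2, Nh1, Nf1, e8=Q, e8=R, e8=B, e8=N+, h3, h4.
Count: 15.

15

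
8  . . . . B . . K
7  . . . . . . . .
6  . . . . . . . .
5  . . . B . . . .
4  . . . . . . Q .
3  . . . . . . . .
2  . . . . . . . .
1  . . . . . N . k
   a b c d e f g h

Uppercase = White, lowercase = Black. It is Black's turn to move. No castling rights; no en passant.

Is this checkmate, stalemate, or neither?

checkmate

Black to move; black king on h1.
In check: yes, from the white bishop on d5.
King squares — g1: attacked by Qg4; g2: attacked by Qg4; h2: attacked by Nf1.
Legal moves for Black: none.
In check with no legal moves → checkmate.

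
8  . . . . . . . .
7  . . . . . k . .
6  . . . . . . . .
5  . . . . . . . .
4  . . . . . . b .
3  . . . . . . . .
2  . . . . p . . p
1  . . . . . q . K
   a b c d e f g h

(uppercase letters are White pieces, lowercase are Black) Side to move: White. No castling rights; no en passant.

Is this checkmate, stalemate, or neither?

White to move; white king on h1.
In check: yes, from the black queen on f1.
Legal moves for White: Kxh2.
White is in check but has 1 legal move → neither.

neither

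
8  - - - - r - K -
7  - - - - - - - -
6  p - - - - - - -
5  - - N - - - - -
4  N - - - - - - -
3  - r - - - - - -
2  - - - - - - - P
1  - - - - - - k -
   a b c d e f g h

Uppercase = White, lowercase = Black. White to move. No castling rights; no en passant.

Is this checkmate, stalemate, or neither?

neither

White to move; white king on g8.
In check: yes, from the black rook on e8.
Legal moves for White: Kh7, Kg7, Kf7.
White is in check but has 3 legal moves → neither.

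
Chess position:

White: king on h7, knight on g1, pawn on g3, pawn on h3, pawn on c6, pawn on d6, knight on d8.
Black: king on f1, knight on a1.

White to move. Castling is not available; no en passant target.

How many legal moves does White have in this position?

White to move; king on h7.
In check: no.
Legal moves: Nf7, Nb7, Ne6, Kh8, Kg8, Kg7, Kh6, Kg6, Nf3, Ne2, d7, c7, h4, g4.
Count: 14.

14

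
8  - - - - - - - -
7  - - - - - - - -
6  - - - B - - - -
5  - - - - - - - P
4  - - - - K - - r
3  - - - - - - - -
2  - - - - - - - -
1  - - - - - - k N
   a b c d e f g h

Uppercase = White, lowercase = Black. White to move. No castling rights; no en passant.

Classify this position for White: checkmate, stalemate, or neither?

neither

White to move; white king on e4.
In check: yes, from the black rook on h4.
King squares — d3: available; e3: available; f3: available; d4: attacked by Rh4; f4: attacked by Rh4; d5: available; e5: available; f5: available.
Legal moves for White: Kf5, Ke5, Kd5, Kf3, Ke3, Kd3, Bf4.
White is in check but has 7 legal moves → neither.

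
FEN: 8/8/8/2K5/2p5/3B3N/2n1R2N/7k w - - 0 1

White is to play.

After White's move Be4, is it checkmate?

After Be4: black king on h1; in check: yes, from the white bishop on e4.
King squares — g1: attacked by Nh3; g2: attacked by Re2; h2: attacked by Re2.
Black has no legal moves → checkmate.

yes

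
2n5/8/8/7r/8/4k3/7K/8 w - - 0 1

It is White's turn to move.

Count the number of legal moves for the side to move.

White to move; king on h2.
In check: yes, from the black rook on h5.
Legal moves: Kg3, Kg2, Kg1.
Count: 3.

3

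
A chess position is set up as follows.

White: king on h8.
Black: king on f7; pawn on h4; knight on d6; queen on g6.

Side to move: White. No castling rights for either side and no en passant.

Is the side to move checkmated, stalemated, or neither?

stalemate

White to move; white king on h8.
In check: no.
King squares — g7: attacked by Qg6; h7: attacked by Qg6; g8: attacked by Qg6.
Legal moves for White: none.
Not in check and no legal moves → stalemate.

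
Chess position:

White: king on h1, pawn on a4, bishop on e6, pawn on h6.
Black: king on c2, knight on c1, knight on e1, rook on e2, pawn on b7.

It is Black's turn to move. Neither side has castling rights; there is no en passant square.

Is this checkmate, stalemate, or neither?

Black to move; black king on c2.
In check: no.
Legal moves for Black include: Rxe6, Re5, Re4, Re3, Rh2+, Rg2, Rf2, Rd2, Kd3, Kc3, Kd2, Kb2, Kd1, Kb1, Nf3, Ned3, Ng2, Ncd3, ... (list truncated; more exist).
Black has legal moves and is not in check → neither.

neither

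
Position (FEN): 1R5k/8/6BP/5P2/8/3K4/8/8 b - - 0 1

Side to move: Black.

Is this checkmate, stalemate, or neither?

Black to move; black king on h8.
In check: yes, from the white rook on b8.
King squares — g7: attacked by Ph6; h7: attacked by Bg6; g8: attacked by Rb8.
Legal moves for Black: none.
In check with no legal moves → checkmate.

checkmate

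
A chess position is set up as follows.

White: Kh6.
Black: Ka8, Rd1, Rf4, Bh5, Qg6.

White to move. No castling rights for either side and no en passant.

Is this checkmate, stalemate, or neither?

White to move; white king on h6.
In check: yes, from the black queen on g6.
King squares — g5: attacked by Qg6; h5: attacked by Qg6; g6: attacked by Bh5; g7: attacked by Qg6; h7: attacked by Qg6.
Legal moves for White: none.
In check with no legal moves → checkmate.

checkmate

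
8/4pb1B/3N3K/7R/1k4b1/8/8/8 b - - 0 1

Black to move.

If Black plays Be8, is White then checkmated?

After Be8: white king on h6; in check: no.
White is not in check, so this cannot be checkmate.

no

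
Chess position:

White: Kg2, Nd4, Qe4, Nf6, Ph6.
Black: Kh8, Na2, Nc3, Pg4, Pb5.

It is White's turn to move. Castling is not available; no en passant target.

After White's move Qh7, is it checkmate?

After Qh7: black king on h8; in check: yes, from the white queen on h7.
King squares — g7: attacked by Ph6; h7: attacked by Nf6; g8: attacked by Nf6.
Black has no legal moves → checkmate.

yes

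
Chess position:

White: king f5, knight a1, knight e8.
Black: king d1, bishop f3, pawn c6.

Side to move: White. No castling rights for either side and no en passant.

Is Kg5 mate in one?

After Kg5: black king on d1; in check: no.
Black is not in check, so this cannot be checkmate.

no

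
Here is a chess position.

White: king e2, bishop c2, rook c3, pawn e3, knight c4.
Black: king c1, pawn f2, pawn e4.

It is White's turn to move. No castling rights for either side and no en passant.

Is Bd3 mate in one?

After Bd3: black king on c1; in check: yes, from the white rook on c3.
King squares — b1: attacked by Bd3; d1: attacked by Ke2; b2: attacked by Nc4; c2: attacked by Rc3; d2: attacked by Ke2.
Black has no legal moves → checkmate.

yes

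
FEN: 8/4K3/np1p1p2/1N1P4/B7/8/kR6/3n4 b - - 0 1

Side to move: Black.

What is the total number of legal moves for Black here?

Black to move; king on a2.
In check: yes, from the white rook on b2.
Legal moves: Kxb2, Ka1, Nxb2.
Count: 3.

3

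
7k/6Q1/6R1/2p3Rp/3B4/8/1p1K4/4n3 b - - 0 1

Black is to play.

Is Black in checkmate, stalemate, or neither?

Black to move; black king on h8.
In check: yes, from the white queen on g7.
King squares — g7: attacked by Bd4; h7: attacked by Qg7; g8: attacked by Qg7.
Legal moves for Black: none.
In check with no legal moves → checkmate.

checkmate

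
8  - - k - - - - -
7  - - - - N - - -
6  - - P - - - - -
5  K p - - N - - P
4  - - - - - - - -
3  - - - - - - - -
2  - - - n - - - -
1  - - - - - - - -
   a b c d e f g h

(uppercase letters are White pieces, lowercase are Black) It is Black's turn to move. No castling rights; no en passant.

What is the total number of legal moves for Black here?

Black to move; king on c8.
In check: yes, from the white knight on e7.
Legal moves: Kd8, Kb8, Kc7.
Count: 3.

3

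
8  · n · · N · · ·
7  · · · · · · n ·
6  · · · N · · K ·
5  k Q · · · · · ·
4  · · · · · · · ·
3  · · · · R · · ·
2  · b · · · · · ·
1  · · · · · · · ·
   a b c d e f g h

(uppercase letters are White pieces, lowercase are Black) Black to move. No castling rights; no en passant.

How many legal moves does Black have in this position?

0

Black to move; king on a5.
In check: yes, from the white queen on b5.
Legal moves: none.
Count: 0.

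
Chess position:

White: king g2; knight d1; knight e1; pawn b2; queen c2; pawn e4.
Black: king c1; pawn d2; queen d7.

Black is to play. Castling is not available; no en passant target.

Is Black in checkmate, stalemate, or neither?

Black to move; black king on c1.
In check: yes, from the white queen on c2.
King squares — b1: attacked by Qc2; d1: attacked by Qc2; b2: attacked by Nd1; c2: attacked by Ne1; d2: own pawn.
Legal moves for Black: none.
In check with no legal moves → checkmate.

checkmate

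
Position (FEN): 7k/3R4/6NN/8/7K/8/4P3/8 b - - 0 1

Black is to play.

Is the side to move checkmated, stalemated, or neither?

checkmate

Black to move; black king on h8.
In check: yes, from the white knight on g6.
King squares — g7: attacked by Rd7; h7: attacked by Rd7; g8: attacked by Nh6.
Legal moves for Black: none.
In check with no legal moves → checkmate.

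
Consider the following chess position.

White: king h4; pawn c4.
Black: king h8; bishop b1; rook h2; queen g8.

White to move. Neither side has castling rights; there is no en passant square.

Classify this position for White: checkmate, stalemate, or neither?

checkmate

White to move; white king on h4.
In check: yes, from the black rook on h2.
King squares — g3: attacked by Qg8; h3: attacked by Rh2; g4: attacked by Qg8; g5: attacked by Qg8; h5: attacked by Rh2.
Legal moves for White: none.
In check with no legal moves → checkmate.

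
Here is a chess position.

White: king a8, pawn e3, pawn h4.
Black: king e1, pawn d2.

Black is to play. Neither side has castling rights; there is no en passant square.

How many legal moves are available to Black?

Black to move; king on e1.
In check: no.
Legal moves: Kf2, Ke2, Kf1, Kd1, d1=Q, d1=R, d1=B, d1=N.
Count: 8.

8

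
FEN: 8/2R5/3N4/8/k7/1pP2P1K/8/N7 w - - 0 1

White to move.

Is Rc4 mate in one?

no

After Rc4: black king on a4; in check: yes, from the white rook on c4.
Black has 2 legal replies: Ka5, Ka3.
In check but a legal move exists → not checkmate.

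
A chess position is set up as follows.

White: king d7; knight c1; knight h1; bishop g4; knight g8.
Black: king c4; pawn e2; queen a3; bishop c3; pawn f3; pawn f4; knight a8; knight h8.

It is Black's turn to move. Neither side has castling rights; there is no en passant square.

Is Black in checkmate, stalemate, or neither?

Black to move; black king on c4.
In check: no.
Legal moves for Black include: Nf7, Ng6, Nc7, Nb6+, Kd5, Kc5, Kb5, Kd4, Kb4, Bg7, Bf6, Be5, Ba5, Bd4, Bb4, Bd2, Bb2, Be1, ... (list truncated; more exist).
Black has legal moves and is not in check → neither.

neither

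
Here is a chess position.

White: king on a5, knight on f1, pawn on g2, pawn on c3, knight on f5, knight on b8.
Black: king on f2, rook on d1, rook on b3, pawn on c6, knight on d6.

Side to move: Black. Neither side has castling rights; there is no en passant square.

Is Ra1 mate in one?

After Ra1: white king on a5; in check: yes, from the black rook on a1.
King squares — a4: attacked by Ra1; b4: attacked by Rb3; b5: attacked by Rb3; a6: attacked by Ra1; b6: attacked by Rb3.
White has no legal moves → checkmate.

yes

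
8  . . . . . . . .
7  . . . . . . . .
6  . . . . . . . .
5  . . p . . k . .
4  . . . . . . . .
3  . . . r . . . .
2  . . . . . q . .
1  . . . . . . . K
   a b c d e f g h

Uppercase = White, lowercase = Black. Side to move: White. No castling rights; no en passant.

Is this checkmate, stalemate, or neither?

stalemate

White to move; white king on h1.
In check: no.
King squares — g1: attacked by Qf2; g2: attacked by Qf2; h2: attacked by Qf2.
Legal moves for White: none.
Not in check and no legal moves → stalemate.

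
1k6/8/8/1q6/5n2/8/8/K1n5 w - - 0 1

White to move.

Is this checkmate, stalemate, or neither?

stalemate

White to move; white king on a1.
In check: no.
King squares — b1: attacked by Qb5; a2: attacked by Nc1; b2: attacked by Qb5.
Legal moves for White: none.
Not in check and no legal moves → stalemate.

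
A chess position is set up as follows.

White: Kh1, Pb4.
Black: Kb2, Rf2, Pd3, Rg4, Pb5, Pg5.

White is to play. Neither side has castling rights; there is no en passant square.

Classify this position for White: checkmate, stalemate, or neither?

White to move; white king on h1.
In check: no.
King squares — g1: attacked by Rg4; g2: attacked by Rf2; h2: attacked by Rf2.
Legal moves for White: none.
Not in check and no legal moves → stalemate.

stalemate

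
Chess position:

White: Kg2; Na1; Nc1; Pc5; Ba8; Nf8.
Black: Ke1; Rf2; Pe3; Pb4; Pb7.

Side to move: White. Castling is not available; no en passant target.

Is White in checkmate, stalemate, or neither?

neither

White to move; white king on g2.
In check: yes, from the black rook on f2.
Legal moves for White: Kh3, Kg3, Kh1, Kg1.
White is in check but has 4 legal moves → neither.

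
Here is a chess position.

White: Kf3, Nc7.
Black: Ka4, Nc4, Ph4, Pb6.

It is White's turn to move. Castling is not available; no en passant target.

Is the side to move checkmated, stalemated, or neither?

neither

White to move; white king on f3.
In check: no.
Legal moves for White: Ne8, Na8, Ne6, Na6, Nd5, Nb5, Kg4, Kf4, Ke4, Kg2, Kf2, Ke2.
White has 12 legal moves and is not in check → neither.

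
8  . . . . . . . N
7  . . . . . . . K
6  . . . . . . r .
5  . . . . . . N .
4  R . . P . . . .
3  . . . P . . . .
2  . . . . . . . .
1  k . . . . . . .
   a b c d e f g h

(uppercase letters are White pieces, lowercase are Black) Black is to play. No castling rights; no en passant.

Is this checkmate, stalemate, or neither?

Black to move; black king on a1.
In check: yes, from the white rook on a4.
King squares — b1: available; a2: attacked by Ra4; b2: available.
Legal moves for Black: Kb2, Kb1.
Black is in check but has 2 legal moves → neither.

neither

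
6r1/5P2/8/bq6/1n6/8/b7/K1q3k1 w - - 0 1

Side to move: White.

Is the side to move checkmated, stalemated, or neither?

White to move; white king on a1.
In check: yes, from the black queen on c1.
King squares — b1: attacked by Qc1; a2: attacked by Nb4; b2: attacked by Qc1.
Legal moves for White: none.
In check with no legal moves → checkmate.

checkmate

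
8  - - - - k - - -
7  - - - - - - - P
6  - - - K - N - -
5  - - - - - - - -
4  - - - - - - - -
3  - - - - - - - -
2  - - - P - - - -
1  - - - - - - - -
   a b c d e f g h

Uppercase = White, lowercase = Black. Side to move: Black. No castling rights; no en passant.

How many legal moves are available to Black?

Black to move; king on e8.
In check: yes, from the white knight on f6.
Legal moves: Kf8, Kd8, Kf7.
Count: 3.

3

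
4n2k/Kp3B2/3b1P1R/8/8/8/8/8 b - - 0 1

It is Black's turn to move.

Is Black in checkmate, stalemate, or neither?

checkmate

Black to move; black king on h8.
In check: yes, from the white rook on h6.
King squares — g7: attacked by Pf6; h7: attacked by Rh6; g8: attacked by Bf7.
Legal moves for Black: none.
In check with no legal moves → checkmate.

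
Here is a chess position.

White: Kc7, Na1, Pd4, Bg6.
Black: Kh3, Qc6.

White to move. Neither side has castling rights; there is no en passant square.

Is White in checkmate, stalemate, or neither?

White to move; white king on c7.
In check: yes, from the black queen on c6.
King squares — b6: attacked by Qc6; c6: available; d6: attacked by Qc6; b7: attacked by Qc6; d7: attacked by Qc6; b8: available; c8: attacked by Qc6; d8: available.
Legal moves for White: Kd8, Kb8, Kxc6.
White is in check but has 3 legal moves → neither.

neither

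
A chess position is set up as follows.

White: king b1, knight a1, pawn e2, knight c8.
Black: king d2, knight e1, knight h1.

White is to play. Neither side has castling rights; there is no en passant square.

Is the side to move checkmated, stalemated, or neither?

neither

White to move; white king on b1.
In check: no.
Legal moves for White: Ne7, Na7, Nd6, Nb6, Kb2, Ka2, Nb3+, Nc2, e3, e4.
White has 10 legal moves and is not in check → neither.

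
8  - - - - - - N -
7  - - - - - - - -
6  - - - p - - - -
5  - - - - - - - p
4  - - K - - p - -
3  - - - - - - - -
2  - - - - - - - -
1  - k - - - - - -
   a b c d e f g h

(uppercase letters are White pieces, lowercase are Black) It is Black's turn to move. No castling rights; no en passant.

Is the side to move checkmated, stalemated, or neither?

neither

Black to move; black king on b1.
In check: no.
Legal moves for Black: Kc2, Kb2, Ka2, Kc1, Ka1, d5+, h4, f3.
Black has 8 legal moves and is not in check → neither.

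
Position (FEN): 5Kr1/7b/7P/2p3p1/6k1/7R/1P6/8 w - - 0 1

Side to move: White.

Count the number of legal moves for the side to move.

2

White to move; king on f8.
In check: yes, from the black rook on g8.
Legal moves: Kf7, Ke7.
Count: 2.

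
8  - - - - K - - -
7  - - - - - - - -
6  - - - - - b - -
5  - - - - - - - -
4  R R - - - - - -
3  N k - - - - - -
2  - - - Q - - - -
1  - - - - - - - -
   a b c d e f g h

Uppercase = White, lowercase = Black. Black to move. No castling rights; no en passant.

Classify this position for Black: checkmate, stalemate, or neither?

checkmate

Black to move; black king on b3.
In check: yes, from the white rook on b4.
King squares — a2: attacked by Qd2; b2: attacked by Qd2; c2: attacked by Qd2; a3: attacked by Ra4; c3: attacked by Qd2; a4: attacked by Rb4; b4: attacked by Qd2; c4: attacked by Na3.
Legal moves for Black: none.
In check with no legal moves → checkmate.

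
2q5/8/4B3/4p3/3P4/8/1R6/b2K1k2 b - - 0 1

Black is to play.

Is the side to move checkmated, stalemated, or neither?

neither

Black to move; black king on f1.
In check: no.
Legal moves for Black include: Qh8, Qg8, Qf8, Qe8, Qd8, Qb8, Qa8, Qd7, Qc7, Qb7, Qxe6, Qc6, Qa6, Qc5, Qc4, Qc3, Qc2+, Qc1+, ... (list truncated; more exist).
Black has legal moves and is not in check → neither.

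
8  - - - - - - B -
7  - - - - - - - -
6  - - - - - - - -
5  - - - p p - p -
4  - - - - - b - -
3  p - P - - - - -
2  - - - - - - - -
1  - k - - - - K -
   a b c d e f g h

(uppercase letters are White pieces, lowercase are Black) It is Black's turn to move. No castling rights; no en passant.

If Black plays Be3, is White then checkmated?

no

After Be3: white king on g1; in check: yes, from the black bishop on e3.
White has 4 legal replies: Kh2, Kg2, Kh1, Kf1.
In check but a legal move exists → not checkmate.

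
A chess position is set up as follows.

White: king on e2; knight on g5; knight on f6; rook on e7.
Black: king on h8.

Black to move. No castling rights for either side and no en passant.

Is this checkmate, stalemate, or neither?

stalemate

Black to move; black king on h8.
In check: no.
King squares — g7: attacked by Re7; h7: attacked by Ng5; g8: attacked by Nf6.
Legal moves for Black: none.
Not in check and no legal moves → stalemate.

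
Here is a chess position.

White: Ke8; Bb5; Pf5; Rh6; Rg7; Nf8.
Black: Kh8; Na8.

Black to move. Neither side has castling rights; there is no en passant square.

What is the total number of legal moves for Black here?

1

Black to move; king on h8.
In check: yes, from the white rook on h6.
Legal moves: Kxg7.
Count: 1.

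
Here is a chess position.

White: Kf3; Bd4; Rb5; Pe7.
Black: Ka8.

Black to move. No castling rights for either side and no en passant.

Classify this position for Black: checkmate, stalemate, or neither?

stalemate

Black to move; black king on a8.
In check: no.
King squares — a7: attacked by Bd4; b7: attacked by Rb5; b8: attacked by Rb5.
Legal moves for Black: none.
Not in check and no legal moves → stalemate.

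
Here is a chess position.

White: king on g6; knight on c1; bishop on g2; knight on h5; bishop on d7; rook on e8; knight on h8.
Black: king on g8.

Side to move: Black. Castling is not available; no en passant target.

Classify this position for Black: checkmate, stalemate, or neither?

checkmate

Black to move; black king on g8.
In check: yes, from the white rook on e8.
King squares — f7: attacked by Kg6; g7: attacked by Nh5; h7: attacked by Kg6; f8: attacked by Re8; h8: attacked by Re8.
Legal moves for Black: none.
In check with no legal moves → checkmate.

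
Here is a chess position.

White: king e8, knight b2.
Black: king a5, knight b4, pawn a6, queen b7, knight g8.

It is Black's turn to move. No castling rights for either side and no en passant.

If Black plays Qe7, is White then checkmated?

After Qe7: white king on e8; in check: yes, from the black queen on e7.
King squares — d7: attacked by Qe7; e7: attacked by Ng8; f7: attacked by Qe7; d8: attacked by Qe7; f8: attacked by Qe7.
White has no legal moves → checkmate.

yes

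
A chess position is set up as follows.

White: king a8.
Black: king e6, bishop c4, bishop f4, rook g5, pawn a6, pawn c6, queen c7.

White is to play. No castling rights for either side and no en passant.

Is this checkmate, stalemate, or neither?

stalemate

White to move; white king on a8.
In check: no.
King squares — a7: attacked by Qc7; b7: attacked by Qc7; b8: attacked by Qc7.
Legal moves for White: none.
Not in check and no legal moves → stalemate.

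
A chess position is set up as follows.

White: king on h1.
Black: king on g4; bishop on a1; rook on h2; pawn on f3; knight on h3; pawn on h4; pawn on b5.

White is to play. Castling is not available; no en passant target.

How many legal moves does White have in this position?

1

White to move; king on h1.
In check: yes, from the black rook on h2.
Legal moves: Kxh2.
Count: 1.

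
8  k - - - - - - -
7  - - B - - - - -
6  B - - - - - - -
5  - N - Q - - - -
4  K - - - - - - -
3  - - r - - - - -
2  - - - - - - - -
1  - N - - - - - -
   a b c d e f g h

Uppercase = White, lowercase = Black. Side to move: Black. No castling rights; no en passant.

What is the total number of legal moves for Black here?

Black to move; king on a8.
In check: yes, from the white queen on d5.
Legal moves: Rc6.
Count: 1.

1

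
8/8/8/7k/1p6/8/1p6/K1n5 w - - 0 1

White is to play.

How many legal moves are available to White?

White to move; king on a1.
In check: yes, from the black pawn on b2.
Legal moves: Kxb2, Kb1.
Count: 2.

2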